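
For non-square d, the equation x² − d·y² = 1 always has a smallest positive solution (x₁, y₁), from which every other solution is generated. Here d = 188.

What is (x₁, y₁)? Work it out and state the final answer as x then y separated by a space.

4607 336

[13; 1,2,2,6,2,2,1,26] for √188; ℓ=8 ⇒ convergent index 7
i=0: a=13 ⇒ p=13, q=1
…
i=2: a=2 ⇒ p=41, q=3
i=3: a=2 ⇒ p=96, q=7
i=4: a=6 ⇒ p=617, q=45
…
i=6: a=2 ⇒ p=3277, q=239
i=7: a=1 ⇒ p=4607, q=336
→ (4607, 336).  Check: 4607²=21224449, 188·336²=21224448, difference 1.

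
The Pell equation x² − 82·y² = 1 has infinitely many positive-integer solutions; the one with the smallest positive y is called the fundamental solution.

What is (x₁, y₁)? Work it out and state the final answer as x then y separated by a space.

163 18

[9; 18] for √82; ℓ=1 ⇒ convergent index 1
k=0  a_k=9  p_k/q_k = 9/1
k=1  a_k=18  p_k/q_k = 163/18
(x₁, y₁) = (163, 18);  163² − 82·18² = 1 ✓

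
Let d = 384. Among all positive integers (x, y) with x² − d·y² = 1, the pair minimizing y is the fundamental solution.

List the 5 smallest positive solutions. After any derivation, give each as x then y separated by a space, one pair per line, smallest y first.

[19; 1,1,2,9,2,1,1,38] for √384; ℓ=8 ⇒ convergent index 7
step 0: (19, 1)  from 19·(1,0) + (0,1)
step 1: (20, 1)  from 1·(19,1) + (1,0)
step 2: (39, 2)  from 1·(20,1) + (19,1)
…
step 6: (2861, 146)  from 1·(1940,99) + (921,47)
step 7: (4801, 245)  from 1·(2861,146) + (1940,99)
fundamental: x₁=4801, y₁=245  (since 23049601 − 384·60025 = 1)
(4801+245√384)^2 = 46099201 + 2352490√384
(4801+245√384)^3 = 442644523201 + 22588608735√384
(4801+245√384)^4 = 4250272665676801 + 216895818720980√384
(4801+245√384)^5 = 40811117693184120001 + 2082633628770241225√384

4801 245
46099201 2352490
442644523201 22588608735
4250272665676801 216895818720980
40811117693184120001 2082633628770241225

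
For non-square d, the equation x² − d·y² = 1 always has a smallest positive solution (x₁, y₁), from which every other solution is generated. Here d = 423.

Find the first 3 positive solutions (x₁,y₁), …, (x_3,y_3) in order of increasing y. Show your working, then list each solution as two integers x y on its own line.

[20; 1,1,3,4,3,1,1,40] for √423; ℓ=8 ⇒ convergent index 7
step 0: (20, 1)  from 20·(1,0) + (0,1)
…
step 6: (2612, 127)  from 1·(1995,97) + (617,30)
step 7: (4607, 224)  from 1·(2612,127) + (1995,97)
→ (4607, 224).  Check: 4607²=21224449, 423·224²=21224448, difference 1.
n=2: (4607,224)∘(4607,224) = (4607·4607+423·224·224, 4607·224+224·4607) = (42448897,2063936)
n=3: (42448897,2063936)∘(4607,224) = (4607·42448897+423·224·2063936, 4607·2063936+224·42448897) = (391124132351,19017106080)

4607 224
42448897 2063936
391124132351 19017106080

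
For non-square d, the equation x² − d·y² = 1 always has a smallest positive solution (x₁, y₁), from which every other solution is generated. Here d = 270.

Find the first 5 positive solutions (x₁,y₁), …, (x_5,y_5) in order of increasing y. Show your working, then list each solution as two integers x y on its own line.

5291 322
55989361 3407404
592479412811 36057148806
6269617090376641 381556745257688
66345087457886202251 4037633442259705610

√270 = [16; 2,3,6,3,2,32, …], period ℓ=6 (even) → k=5
k=0  a_k=16  p_k/q_k = 16/1
k=1  a_k=2  p_k/q_k = 33/2
k=2  a_k=3  p_k/q_k = 115/7
k=3  a_k=6  p_k/q_k = 723/44
k=4  a_k=3  p_k/q_k = 2284/139
k=5  a_k=2  p_k/q_k = 5291/322
→ (5291, 322).  Check: 5291²=27994681, 270·322²=27994680, difference 1.
(5291+322√270)^2 = 55989361 + 3407404√270
(5291+322√270)^3 = 592479412811 + 36057148806√270
(5291+322√270)^4 = 6269617090376641 + 381556745257688√270
(5291+322√270)^5 = 66345087457886202251 + 4037633442259705610√270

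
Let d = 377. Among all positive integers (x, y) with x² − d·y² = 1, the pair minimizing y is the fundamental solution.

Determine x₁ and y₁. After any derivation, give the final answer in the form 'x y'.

233 12

d=377: √d = [19; 2,2,2,38] (ℓ=4, even), read p_3/q_3
i=0: a=19 ⇒ p=19, q=1
i=1: a=2 ⇒ p=39, q=2
i=2: a=2 ⇒ p=97, q=5
i=3: a=2 ⇒ p=233, q=12
fundamental: x₁=233, y₁=12  (since 54289 − 377·144 = 1)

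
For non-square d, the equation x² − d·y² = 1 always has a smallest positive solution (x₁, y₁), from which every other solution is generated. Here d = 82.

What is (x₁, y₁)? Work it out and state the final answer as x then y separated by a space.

d=82: √d = [9; 18] (ℓ=1, odd), read p_1/q_1
step 0: (9, 1)  from 9·(1,0) + (0,1)
step 1: (163, 18)  from 18·(9,1) + (1,0)
(x₁, y₁) = (163, 18);  163² − 82·18² = 1 ✓

163 18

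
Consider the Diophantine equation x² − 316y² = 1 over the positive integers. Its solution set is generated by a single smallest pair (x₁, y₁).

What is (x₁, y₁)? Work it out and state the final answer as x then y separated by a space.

12799 720

√316 → a₀=17, period (1,3,2,8,2,3,1,34); ℓ=8 even so k=7
i=0: a=17 ⇒ p=17, q=1
i=1: a=1 ⇒ p=18, q=1
i=2: a=3 ⇒ p=71, q=4
…
i=6: a=3 ⇒ p=9937, q=559
i=7: a=1 ⇒ p=12799, q=720
fundamental: x₁=12799, y₁=720  (since 163814401 − 316·518400 = 1)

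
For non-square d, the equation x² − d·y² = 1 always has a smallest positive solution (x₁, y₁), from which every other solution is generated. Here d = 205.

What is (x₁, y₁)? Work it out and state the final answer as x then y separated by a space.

d=205: √d = [14; 3,6,1,4,1,6,3,28] (ℓ=8, even), read p_7/q_7
a_0=14:  p_0=14·1+0=14,  q_0=14·0+1=1
a_1=3:  p_1=3·14+1=43,  q_1=3·1+0=3
a_2=6:  p_2=6·43+14=272,  q_2=6·3+1=19
…
a_4=4:  p_4=4·315+272=1532,  q_4=4·22+19=107
a_5=1:  p_5=1·1532+315=1847,  q_5=1·107+22=129
a_6=6:  p_6=6·1847+1532=12614,  q_6=6·129+107=881
a_7=3:  p_7=3·12614+1847=39689,  q_7=3·881+129=2772
fundamental: x₁=39689, y₁=2772  (since 1575216721 − 205·7683984 = 1)

39689 2772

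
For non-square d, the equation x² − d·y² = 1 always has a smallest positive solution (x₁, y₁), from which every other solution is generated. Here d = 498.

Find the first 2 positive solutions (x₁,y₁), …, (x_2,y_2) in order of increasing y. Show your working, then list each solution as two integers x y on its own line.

179777 8056
64639539457 2896567024

√498 → a₀=22, period (3,6,22,6,3,44); ℓ=6 even so k=5
k=0  a_k=22  p_k/q_k = 22/1
…
k=4  a_k=6  p_k/q_k = 56794/2545
k=5  a_k=3  p_k/q_k = 179777/8056
fundamental: x₁=179777, y₁=8056  (since 32319769729 − 498·64899136 = 1)
(179777+8056√498)^2 = 64639539457 + 2896567024√498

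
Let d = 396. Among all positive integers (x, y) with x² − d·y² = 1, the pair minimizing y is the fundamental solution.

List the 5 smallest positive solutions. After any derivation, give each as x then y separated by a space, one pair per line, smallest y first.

d=396: √d = [19; 1,8,1,38] (ℓ=4, even), read p_3/q_3
i=0: a=19 ⇒ p=19, q=1
i=1: a=1 ⇒ p=20, q=1
i=2: a=8 ⇒ p=179, q=9
i=3: a=1 ⇒ p=199, q=10
fundamental: x₁=199, y₁=10  (since 39601 − 396·100 = 1)
n=2: (199,10)∘(199,10) = (199·199+396·10·10, 199·10+10·199) = (79201,3980)
n=3: (79201,3980)∘(199,10) = (199·79201+396·10·3980, 199·3980+10·79201) = (31521799,1584030)
n=4: (31521799,1584030)∘(199,10) = (199·31521799+396·10·1584030, 199·1584030+10·31521799) = (12545596801,630439960)
n=5: (12545596801,630439960)∘(199,10) = (199·12545596801+396·10·630439960, 199·630439960+10·12545596801) = (4993116004999,250913520050)

199 10
79201 3980
31521799 1584030
12545596801 630439960
4993116004999 250913520050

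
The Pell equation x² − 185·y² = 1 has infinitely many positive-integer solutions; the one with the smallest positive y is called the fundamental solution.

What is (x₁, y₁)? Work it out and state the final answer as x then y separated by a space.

√185 = [13; 1,1,1,1,26, …], period ℓ=5 (odd) → k=9
a_0=13:  p_0=13·1+0=13,  q_0=13·0+1=1
a_1=1:  p_1=1·13+1=14,  q_1=1·1+0=1
…
a_3=1:  p_3=1·27+14=41,  q_3=1·2+1=3
a_4=1:  p_4=1·41+27=68,  q_4=1·3+2=5
…
a_6=1:  p_6=1·1809+68=1877,  q_6=1·133+5=138
…
a_8=1:  p_8=1·3686+1877=5563,  q_8=1·271+138=409
a_9=1:  p_9=1·5563+3686=9249,  q_9=1·409+271=680
fundamental: x₁=9249, y₁=680  (since 85544001 − 185·462400 = 1)

9249 680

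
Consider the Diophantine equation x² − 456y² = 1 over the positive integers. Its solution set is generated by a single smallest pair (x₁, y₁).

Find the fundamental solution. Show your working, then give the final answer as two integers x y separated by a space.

[21; 2,1,4,1,2,42] for √456; ℓ=6 ⇒ convergent index 5
k=0  a_k=21  p_k/q_k = 21/1
k=1  a_k=2  p_k/q_k = 43/2
k=2  a_k=1  p_k/q_k = 64/3
k=3  a_k=4  p_k/q_k = 299/14
k=4  a_k=1  p_k/q_k = 363/17
k=5  a_k=2  p_k/q_k = 1025/48
(x₁, y₁) = (1025, 48);  1025² − 456·48² = 1 ✓

1025 48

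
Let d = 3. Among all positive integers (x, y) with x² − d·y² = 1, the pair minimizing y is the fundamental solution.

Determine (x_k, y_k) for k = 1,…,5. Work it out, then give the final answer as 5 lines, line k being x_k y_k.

2 1
7 4
26 15
97 56
362 209

[1; 1,2] for √3; ℓ=2 ⇒ convergent index 1
k=0  a_k=1  p_k/q_k = 1/1
k=1  a_k=1  p_k/q_k = 2/1
fundamental: x₁=2, y₁=1  (since 4 − 3·1 = 1)
n=2: (2,1)∘(2,1) = (2·2+3·1·1, 2·1+1·2) = (7,4)
n=3: (7,4)∘(2,1) = (2·7+3·1·4, 2·4+1·7) = (26,15)
n=4: (26,15)∘(2,1) = (2·26+3·1·15, 2·15+1·26) = (97,56)
n=5: (97,56)∘(2,1) = (2·97+3·1·56, 2·56+1·97) = (362,209)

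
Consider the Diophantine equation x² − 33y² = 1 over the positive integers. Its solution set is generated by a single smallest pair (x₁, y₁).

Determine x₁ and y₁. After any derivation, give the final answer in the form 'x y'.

23 4

d=33: √d = [5; 1,2,1,10] (ℓ=4, even), read p_3/q_3
k=0  a_k=5  p_k/q_k = 5/1
k=1  a_k=1  p_k/q_k = 6/1
k=2  a_k=2  p_k/q_k = 17/3
k=3  a_k=1  p_k/q_k = 23/4
(x₁, y₁) = (23, 4);  23² − 33·4² = 1 ✓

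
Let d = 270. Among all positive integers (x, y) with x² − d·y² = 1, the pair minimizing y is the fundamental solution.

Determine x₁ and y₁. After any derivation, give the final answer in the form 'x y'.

√270 → a₀=16, period (2,3,6,3,2,32); ℓ=6 even so k=5
step 0: (16, 1)  from 16·(1,0) + (0,1)
…
step 4: (2284, 139)  from 3·(723,44) + (115,7)
step 5: (5291, 322)  from 2·(2284,139) + (723,44)
→ (5291, 322).  Check: 5291²=27994681, 270·322²=27994680, difference 1.

5291 322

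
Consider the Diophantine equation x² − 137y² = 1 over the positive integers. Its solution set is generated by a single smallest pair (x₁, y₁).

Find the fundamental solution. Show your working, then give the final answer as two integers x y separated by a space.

6083073 519712

√137 = [11; 1,2,2,1,1,2,2,1,22, …], period ℓ=9 (odd) → k=17
step 0: (11, 1)  from 11·(1,0) + (0,1)
step 1: (12, 1)  from 1·(11,1) + (1,0)
step 2: (35, 3)  from 2·(12,1) + (11,1)
step 3: (82, 7)  from 2·(35,3) + (12,1)
step 4: (117, 10)  from 1·(82,7) + (35,3)
step 5: (199, 17)  from 1·(117,10) + (82,7)
…
step 7: (1229, 105)  from 2·(515,44) + (199,17)
step 8: (1744, 149)  from 1·(1229,105) + (515,44)
…
step 11: (122279, 10447)  from 2·(41341,3532) + (39597,3383)
step 12: (285899, 24426)  from 2·(122279,10447) + (41341,3532)
step 13: (408178, 34873)  from 1·(285899,24426) + (122279,10447)
…
step 15: (1796332, 153471)  from 2·(694077,59299) + (408178,34873)
step 16: (4286741, 366241)  from 2·(1796332,153471) + (694077,59299)
step 17: (6083073, 519712)  from 1·(4286741,366241) + (1796332,153471)
→ (6083073, 519712).  Check: 6083073²=37003777123329, 137·519712²=37003777123328, difference 1.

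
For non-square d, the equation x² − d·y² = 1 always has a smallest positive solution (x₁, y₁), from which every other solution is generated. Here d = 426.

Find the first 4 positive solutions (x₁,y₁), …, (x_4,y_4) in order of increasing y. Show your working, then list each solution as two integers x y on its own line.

[20; 1,1,1,3,2,6,2,3,1,1,1,40] for √426; ℓ=12 ⇒ convergent index 11
i=0: a=20 ⇒ p=20, q=1
…
i=2: a=1 ⇒ p=41, q=2
…
i=6: a=6 ⇒ p=3323, q=161
…
i=10: a=1 ⇒ p=56780, q=2751
i=11: a=1 ⇒ p=88751, q=4300
(x₁, y₁) = (88751, 4300);  88751² − 426·4300² = 1 ✓
(88751+4300√426)^2 = 15753480001 + 763258600√426
(88751+4300√426)^3 = 2796274207048751 + 135479928012900√426
(88751+4300√426)^4 = 496344264283813920001 + 24047958181382517200√426

88751 4300
15753480001 763258600
2796274207048751 135479928012900
496344264283813920001 24047958181382517200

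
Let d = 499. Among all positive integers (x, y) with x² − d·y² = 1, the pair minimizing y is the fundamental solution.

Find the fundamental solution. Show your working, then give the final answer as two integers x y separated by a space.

4490 201

d=499: √d = [22; 2,1,21,1,2,44] (ℓ=6, even), read p_5/q_5
step 0: (22, 1)  from 22·(1,0) + (0,1)
step 1: (45, 2)  from 2·(22,1) + (1,0)
…
step 4: (1519, 68)  from 1·(1452,65) + (67,3)
step 5: (4490, 201)  from 2·(1519,68) + (1452,65)
→ (4490, 201).  Check: 4490²=20160100, 499·201²=20160099, difference 1.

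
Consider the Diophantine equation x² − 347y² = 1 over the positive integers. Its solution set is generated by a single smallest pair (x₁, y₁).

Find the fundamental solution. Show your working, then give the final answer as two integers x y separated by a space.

√347 → a₀=18, period (1,1,1,2,4,…,1,1,36); ℓ=14 even so k=13
a_0=18:  p_0=18·1+0=18,  q_0=18·0+1=1
a_1=1:  p_1=1·18+1=19,  q_1=1·1+0=1
a_2=1:  p_2=1·19+18=37,  q_2=1·1+1=2
…
a_4=2:  p_4=2·56+37=149,  q_4=2·3+2=8
…
a_6=1:  p_6=1·652+149=801,  q_6=1·35+8=43
a_7=17:  p_7=17·801+652=14269,  q_7=17·43+35=766
a_8=1:  p_8=1·14269+801=15070,  q_8=1·766+43=809
a_9=4:  p_9=4·15070+14269=74549,  q_9=4·809+766=4002
a_10=2:  p_10=2·74549+15070=164168,  q_10=2·4002+809=8813
a_11=1:  p_11=1·164168+74549=238717,  q_11=1·8813+4002=12815
a_12=1:  p_12=1·238717+164168=402885,  q_12=1·12815+8813=21628
a_13=1:  p_13=1·402885+238717=641602,  q_13=1·21628+12815=34443
→ (641602, 34443).  Check: 641602²=411653126404, 347·34443²=411653126403, difference 1.

641602 34443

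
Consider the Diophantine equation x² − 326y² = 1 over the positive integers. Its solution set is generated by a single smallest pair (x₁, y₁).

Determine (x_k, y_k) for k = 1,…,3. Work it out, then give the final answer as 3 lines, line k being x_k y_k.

325 18
211249 11700
137311525 7604982

√326 = [18; 18,36, …], period ℓ=2 (even) → k=1
i=0: a=18 ⇒ p=18, q=1
i=1: a=18 ⇒ p=325, q=18
(x₁, y₁) = (325, 18);  325² − 326·18² = 1 ✓
k=2:  x_2 = 325·325+326·18·18 = 211249,  y_2 = 325·18+18·325 = 11700
k=3:  x_3 = 325·211249+326·18·11700 = 137311525,  y_3 = 325·11700+18·211249 = 7604982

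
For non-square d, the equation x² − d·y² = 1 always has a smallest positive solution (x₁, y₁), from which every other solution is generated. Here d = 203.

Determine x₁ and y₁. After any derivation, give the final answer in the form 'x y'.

[14; 4,28] for √203; ℓ=2 ⇒ convergent index 1
step 0: (14, 1)  from 14·(1,0) + (0,1)
step 1: (57, 4)  from 4·(14,1) + (1,0)
fundamental: x₁=57, y₁=4  (since 3249 − 203·16 = 1)

57 4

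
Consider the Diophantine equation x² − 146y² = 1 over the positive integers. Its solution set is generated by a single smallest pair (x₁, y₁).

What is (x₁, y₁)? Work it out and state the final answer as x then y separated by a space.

d=146: √d = [12; 12,24] (ℓ=2, even), read p_1/q_1
a_0=12:  p_0=12·1+0=12,  q_0=12·0+1=1
a_1=12:  p_1=12·12+1=145,  q_1=12·1+0=12
→ (145, 12).  Check: 145²=21025, 146·12²=21024, difference 1.

145 12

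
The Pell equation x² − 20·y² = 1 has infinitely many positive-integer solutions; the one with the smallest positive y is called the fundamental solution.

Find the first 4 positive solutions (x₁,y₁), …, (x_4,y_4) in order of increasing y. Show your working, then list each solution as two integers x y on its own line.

9 2
161 36
2889 646
51841 11592

√20 → a₀=4, period (2,8); ℓ=2 even so k=1
step 0: (4, 1)  from 4·(1,0) + (0,1)
step 1: (9, 2)  from 2·(4,1) + (1,0)
→ (9, 2).  Check: 9²=81, 20·2²=80, difference 1.
(x_2, y_2) = (9·9 + 20·2·2, 9·2 + 2·9) = (161, 36)
(x_3, y_3) = (9·161 + 20·2·36, 9·36 + 2·161) = (2889, 646)
(x_4, y_4) = (9·2889 + 20·2·646, 9·646 + 2·2889) = (51841, 11592)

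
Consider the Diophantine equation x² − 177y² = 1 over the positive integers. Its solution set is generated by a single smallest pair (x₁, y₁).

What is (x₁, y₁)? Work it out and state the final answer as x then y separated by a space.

√177 → a₀=13, period (3,3,2,8,2,3,3,26); ℓ=8 even so k=7
step 0: (13, 1)  from 13·(1,0) + (0,1)
step 1: (40, 3)  from 3·(13,1) + (1,0)
step 2: (133, 10)  from 3·(40,3) + (13,1)
step 3: (306, 23)  from 2·(133,10) + (40,3)
step 4: (2581, 194)  from 8·(306,23) + (133,10)
…
step 6: (18985, 1427)  from 3·(5468,411) + (2581,194)
step 7: (62423, 4692)  from 3·(18985,1427) + (5468,411)
(x₁, y₁) = (62423, 4692);  62423² − 177·4692² = 1 ✓

62423 4692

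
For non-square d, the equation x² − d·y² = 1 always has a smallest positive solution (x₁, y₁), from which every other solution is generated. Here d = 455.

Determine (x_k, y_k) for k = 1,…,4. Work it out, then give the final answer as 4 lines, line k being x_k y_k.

64 3
8191 384
1048384 49149
134184961 6290688

√455 → a₀=21, period (3,42); ℓ=2 even so k=1
i=0: a=21 ⇒ p=21, q=1
i=1: a=3 ⇒ p=64, q=3
→ (64, 3).  Check: 64²=4096, 455·3²=4095, difference 1.
n=2: (64,3)∘(64,3) = (64·64+455·3·3, 64·3+3·64) = (8191,384)
n=3: (8191,384)∘(64,3) = (64·8191+455·3·384, 64·384+3·8191) = (1048384,49149)
n=4: (1048384,49149)∘(64,3) = (64·1048384+455·3·49149, 64·49149+3·1048384) = (134184961,6290688)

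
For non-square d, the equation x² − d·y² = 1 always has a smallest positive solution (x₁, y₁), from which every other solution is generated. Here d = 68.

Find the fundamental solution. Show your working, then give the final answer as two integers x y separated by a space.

33 4

√68 → a₀=8, period (4,16); ℓ=2 even so k=1
i=0: a=8 ⇒ p=8, q=1
i=1: a=4 ⇒ p=33, q=4
(x₁, y₁) = (33, 4);  33² − 68·4² = 1 ✓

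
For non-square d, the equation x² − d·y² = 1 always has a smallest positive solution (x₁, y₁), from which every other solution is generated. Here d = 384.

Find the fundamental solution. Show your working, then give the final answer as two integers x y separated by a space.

[19; 1,1,2,9,2,1,1,38] for √384; ℓ=8 ⇒ convergent index 7
k=0  a_k=19  p_k/q_k = 19/1
k=1  a_k=1  p_k/q_k = 20/1
k=2  a_k=1  p_k/q_k = 39/2
k=3  a_k=2  p_k/q_k = 98/5
k=4  a_k=9  p_k/q_k = 921/47
…
k=6  a_k=1  p_k/q_k = 2861/146
k=7  a_k=1  p_k/q_k = 4801/245
(x₁, y₁) = (4801, 245);  4801² − 384·245² = 1 ✓

4801 245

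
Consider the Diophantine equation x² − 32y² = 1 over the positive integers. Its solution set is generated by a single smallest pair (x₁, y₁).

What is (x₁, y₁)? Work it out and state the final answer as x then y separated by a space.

17 3

√32 = [5; 1,1,1,10, …], period ℓ=4 (even) → k=3
a_0=5:  p_0=5·1+0=5,  q_0=5·0+1=1
a_1=1:  p_1=1·5+1=6,  q_1=1·1+0=1
a_2=1:  p_2=1·6+5=11,  q_2=1·1+1=2
a_3=1:  p_3=1·11+6=17,  q_3=1·2+1=3
fundamental: x₁=17, y₁=3  (since 289 − 32·9 = 1)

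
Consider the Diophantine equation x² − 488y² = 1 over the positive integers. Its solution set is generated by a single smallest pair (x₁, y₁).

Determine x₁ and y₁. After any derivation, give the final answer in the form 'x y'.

243 11

√488 → a₀=22, period (11,44); ℓ=2 even so k=1
step 0: (22, 1)  from 22·(1,0) + (0,1)
step 1: (243, 11)  from 11·(22,1) + (1,0)
→ (243, 11).  Check: 243²=59049, 488·11²=59048, difference 1.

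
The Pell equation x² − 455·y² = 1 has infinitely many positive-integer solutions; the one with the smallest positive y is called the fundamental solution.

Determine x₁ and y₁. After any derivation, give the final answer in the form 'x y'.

64 3

√455 → a₀=21, period (3,42); ℓ=2 even so k=1
k=0  a_k=21  p_k/q_k = 21/1
k=1  a_k=3  p_k/q_k = 64/3
(x₁, y₁) = (64, 3);  64² − 455·3² = 1 ✓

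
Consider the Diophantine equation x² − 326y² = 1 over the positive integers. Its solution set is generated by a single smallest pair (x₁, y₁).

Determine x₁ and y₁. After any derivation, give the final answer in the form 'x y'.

√326 = [18; 18,36, …], period ℓ=2 (even) → k=1
i=0: a=18 ⇒ p=18, q=1
i=1: a=18 ⇒ p=325, q=18
(x₁, y₁) = (325, 18);  325² − 326·18² = 1 ✓

325 18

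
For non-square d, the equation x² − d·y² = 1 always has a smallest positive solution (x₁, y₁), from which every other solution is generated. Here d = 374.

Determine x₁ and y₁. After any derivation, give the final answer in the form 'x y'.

3365 174

√374 = [19; 2,1,18,1,2,38, …], period ℓ=6 (even) → k=5
k=0  a_k=19  p_k/q_k = 19/1
…
k=4  a_k=1  p_k/q_k = 1141/59
k=5  a_k=2  p_k/q_k = 3365/174
→ (3365, 174).  Check: 3365²=11323225, 374·174²=11323224, difference 1.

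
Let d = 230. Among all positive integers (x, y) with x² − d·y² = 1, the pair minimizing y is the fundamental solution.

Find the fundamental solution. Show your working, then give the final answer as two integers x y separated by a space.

91 6

√230 = [15; 6,30, …], period ℓ=2 (even) → k=1
step 0: (15, 1)  from 15·(1,0) + (0,1)
step 1: (91, 6)  from 6·(15,1) + (1,0)
fundamental: x₁=91, y₁=6  (since 8281 − 230·36 = 1)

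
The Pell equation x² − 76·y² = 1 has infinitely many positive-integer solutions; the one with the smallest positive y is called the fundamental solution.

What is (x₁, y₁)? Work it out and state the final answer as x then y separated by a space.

57799 6630

√76 = [8; 1,2,1,1,5,4,5,1,1,2,1,16, …], period ℓ=12 (even) → k=11
i=0: a=8 ⇒ p=8, q=1
i=1: a=1 ⇒ p=9, q=1
…
i=3: a=1 ⇒ p=35, q=4
i=4: a=1 ⇒ p=61, q=7
…
i=6: a=4 ⇒ p=1421, q=163
i=7: a=5 ⇒ p=7445, q=854
i=8: a=1 ⇒ p=8866, q=1017
…
i=10: a=2 ⇒ p=41488, q=4759
i=11: a=1 ⇒ p=57799, q=6630
fundamental: x₁=57799, y₁=6630  (since 3340724401 − 76·43956900 = 1)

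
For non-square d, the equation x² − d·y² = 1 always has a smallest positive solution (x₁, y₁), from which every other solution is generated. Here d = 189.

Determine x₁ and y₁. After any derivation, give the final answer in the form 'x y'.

55 4

√189 → a₀=13, period (1,2,1,26); ℓ=4 even so k=3
a_0=13:  p_0=13·1+0=13,  q_0=13·0+1=1
…
a_2=2:  p_2=2·14+13=41,  q_2=2·1+1=3
a_3=1:  p_3=1·41+14=55,  q_3=1·3+1=4
→ (55, 4).  Check: 55²=3025, 189·4²=3024, difference 1.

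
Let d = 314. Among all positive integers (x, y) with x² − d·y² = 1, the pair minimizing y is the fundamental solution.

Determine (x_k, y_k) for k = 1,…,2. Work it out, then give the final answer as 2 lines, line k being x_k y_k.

[17; 1,2,1,1,2,1,34] for √314; ℓ=7 ⇒ convergent index 13
a_0=17:  p_0=17·1+0=17,  q_0=17·0+1=1
a_1=1:  p_1=1·17+1=18,  q_1=1·1+0=1
…
a_4=1:  p_4=1·71+53=124,  q_4=1·4+3=7
a_5=2:  p_5=2·124+71=319,  q_5=2·7+4=18
…
a_8=1:  p_8=1·15381+443=15824,  q_8=1·868+25=893
a_9=2:  p_9=2·15824+15381=47029,  q_9=2·893+868=2654
…
a_11=1:  p_11=1·62853+47029=109882,  q_11=1·3547+2654=6201
a_12=2:  p_12=2·109882+62853=282617,  q_12=2·6201+3547=15949
a_13=1:  p_13=1·282617+109882=392499,  q_13=1·15949+6201=22150
fundamental: x₁=392499, y₁=22150  (since 154055465001 − 314·490622500 = 1)
k=2:  x_2 = 392499·392499+314·22150·22150 = 308110930001,  y_2 = 392499·22150+22150·392499 = 17387705700

392499 22150
308110930001 17387705700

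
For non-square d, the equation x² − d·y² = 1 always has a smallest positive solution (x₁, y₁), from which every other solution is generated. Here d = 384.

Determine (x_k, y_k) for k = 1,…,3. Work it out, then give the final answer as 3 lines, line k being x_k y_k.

√384 → a₀=19, period (1,1,2,9,2,1,1,38); ℓ=8 even so k=7
k=0  a_k=19  p_k/q_k = 19/1
…
k=6  a_k=1  p_k/q_k = 2861/146
k=7  a_k=1  p_k/q_k = 4801/245
fundamental: x₁=4801, y₁=245  (since 23049601 − 384·60025 = 1)
(x_2, y_2) = (4801·4801 + 384·245·245, 4801·245 + 245·4801) = (46099201, 2352490)
(x_3, y_3) = (4801·46099201 + 384·245·2352490, 4801·2352490 + 245·46099201) = (442644523201, 22588608735)

4801 245
46099201 2352490
442644523201 22588608735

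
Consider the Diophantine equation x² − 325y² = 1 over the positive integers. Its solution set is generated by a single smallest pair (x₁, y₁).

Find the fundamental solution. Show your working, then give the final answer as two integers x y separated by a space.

√325 = [18; 36, …], period ℓ=1 (odd) → k=1
step 0: (18, 1)  from 18·(1,0) + (0,1)
step 1: (649, 36)  from 36·(18,1) + (1,0)
→ (649, 36).  Check: 649²=421201, 325·36²=421200, difference 1.

649 36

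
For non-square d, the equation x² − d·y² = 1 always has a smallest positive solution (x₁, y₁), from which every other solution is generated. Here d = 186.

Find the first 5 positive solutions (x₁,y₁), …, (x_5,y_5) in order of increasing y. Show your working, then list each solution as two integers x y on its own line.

7501 550
112530001 8251100
1688175067501 123783001650
25326002250120001 1856992582502200
379940684068125187501 27858602598915002750

√186 = [13; 1,1,1,3,4,3,1,1,1,26, …], period ℓ=10 (even) → k=9
i=0: a=13 ⇒ p=13, q=1
…
i=3: a=1 ⇒ p=41, q=3
…
i=7: a=1 ⇒ p=2714, q=199
i=8: a=1 ⇒ p=4787, q=351
i=9: a=1 ⇒ p=7501, q=550
→ (7501, 550).  Check: 7501²=56265001, 186·550²=56265000, difference 1.
k=2:  x_2 = 7501·7501+186·550·550 = 112530001,  y_2 = 7501·550+550·7501 = 8251100
k=3:  x_3 = 7501·112530001+186·550·8251100 = 1688175067501,  y_3 = 7501·8251100+550·112530001 = 123783001650
k=4:  x_4 = 7501·1688175067501+186·550·123783001650 = 25326002250120001,  y_4 = 7501·123783001650+550·1688175067501 = 1856992582502200
k=5:  x_5 = 7501·25326002250120001+186·550·1856992582502200 = 379940684068125187501,  y_5 = 7501·1856992582502200+550·25326002250120001 = 27858602598915002750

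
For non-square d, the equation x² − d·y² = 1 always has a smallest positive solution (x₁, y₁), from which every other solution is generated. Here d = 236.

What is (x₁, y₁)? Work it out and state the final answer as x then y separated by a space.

√236 = [15; 2,1,3,5,1,6,1,5,3,1,2,30, …], period ℓ=12 (even) → k=11
i=0: a=15 ⇒ p=15, q=1
…
i=2: a=1 ⇒ p=46, q=3
i=3: a=3 ⇒ p=169, q=11
…
i=8: a=5 ⇒ p=48806, q=3177
i=9: a=3 ⇒ p=154729, q=10072
i=10: a=1 ⇒ p=203535, q=13249
i=11: a=2 ⇒ p=561799, q=36570
fundamental: x₁=561799, y₁=36570  (since 315618116401 − 236·1337364900 = 1)

561799 36570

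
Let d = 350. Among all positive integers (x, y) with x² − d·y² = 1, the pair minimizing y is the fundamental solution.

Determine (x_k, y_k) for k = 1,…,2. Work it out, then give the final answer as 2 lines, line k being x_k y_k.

449 24
403201 21552

√350 = [18; 1,2,2,2,1,36, …], period ℓ=6 (even) → k=5
k=0  a_k=18  p_k/q_k = 18/1
k=1  a_k=1  p_k/q_k = 19/1
…
k=4  a_k=2  p_k/q_k = 318/17
k=5  a_k=1  p_k/q_k = 449/24
→ (449, 24).  Check: 449²=201601, 350·24²=201600, difference 1.
n=2: (449,24)∘(449,24) = (449·449+350·24·24, 449·24+24·449) = (403201,21552)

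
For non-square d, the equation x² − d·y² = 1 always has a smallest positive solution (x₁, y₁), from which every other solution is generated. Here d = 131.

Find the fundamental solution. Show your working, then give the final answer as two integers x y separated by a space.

10610 927

√131 → a₀=11, period (2,4,11,4,2,22); ℓ=6 even so k=5
i=0: a=11 ⇒ p=11, q=1
…
i=4: a=4 ⇒ p=4727, q=413
i=5: a=2 ⇒ p=10610, q=927
→ (10610, 927).  Check: 10610²=112572100, 131·927²=112572099, difference 1.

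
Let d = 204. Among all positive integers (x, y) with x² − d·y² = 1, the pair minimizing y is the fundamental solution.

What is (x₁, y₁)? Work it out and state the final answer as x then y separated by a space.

√204 → a₀=14, period (3,1,1,6,1,1,3,28); ℓ=8 even so k=7
i=0: a=14 ⇒ p=14, q=1
…
i=4: a=6 ⇒ p=657, q=46
…
i=6: a=1 ⇒ p=1414, q=99
i=7: a=3 ⇒ p=4999, q=350
(x₁, y₁) = (4999, 350);  4999² − 204·350² = 1 ✓

4999 350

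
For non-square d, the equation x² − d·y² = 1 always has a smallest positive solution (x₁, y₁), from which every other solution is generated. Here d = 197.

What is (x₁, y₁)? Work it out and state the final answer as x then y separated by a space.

393 28

d=197: √d = [14; 28] (ℓ=1, odd), read p_1/q_1
i=0: a=14 ⇒ p=14, q=1
i=1: a=28 ⇒ p=393, q=28
fundamental: x₁=393, y₁=28  (since 154449 − 197·784 = 1)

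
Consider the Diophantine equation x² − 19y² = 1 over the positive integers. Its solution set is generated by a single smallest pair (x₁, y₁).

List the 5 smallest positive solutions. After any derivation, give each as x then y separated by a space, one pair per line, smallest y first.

170 39
57799 13260
19651490 4508361
6681448801 1532829480
2271672940850 521157514839

√19 = [4; 2,1,3,1,2,8, …], period ℓ=6 (even) → k=5
i=0: a=4 ⇒ p=4, q=1
…
i=3: a=3 ⇒ p=48, q=11
i=4: a=1 ⇒ p=61, q=14
i=5: a=2 ⇒ p=170, q=39
→ (170, 39).  Check: 170²=28900, 19·39²=28899, difference 1.
n=2: (170,39)∘(170,39) = (170·170+19·39·39, 170·39+39·170) = (57799,13260)
n=3: (57799,13260)∘(170,39) = (170·57799+19·39·13260, 170·13260+39·57799) = (19651490,4508361)
n=4: (19651490,4508361)∘(170,39) = (170·19651490+19·39·4508361, 170·4508361+39·19651490) = (6681448801,1532829480)
n=5: (6681448801,1532829480)∘(170,39) = (170·6681448801+19·39·1532829480, 170·1532829480+39·6681448801) = (2271672940850,521157514839)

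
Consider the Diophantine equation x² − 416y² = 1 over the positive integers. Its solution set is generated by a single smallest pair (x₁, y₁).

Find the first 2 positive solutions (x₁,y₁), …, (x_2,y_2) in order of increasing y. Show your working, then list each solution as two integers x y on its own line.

√416 = [20; 2,1,1,9,1,1,2,40, …], period ℓ=8 (even) → k=7
k=0  a_k=20  p_k/q_k = 20/1
k=1  a_k=2  p_k/q_k = 41/2
…
k=6  a_k=1  p_k/q_k = 2060/101
k=7  a_k=2  p_k/q_k = 5201/255
→ (5201, 255).  Check: 5201²=27050401, 416·255²=27050400, difference 1.
(5201+255√416)^2 = 54100801 + 2652510√416

5201 255
54100801 2652510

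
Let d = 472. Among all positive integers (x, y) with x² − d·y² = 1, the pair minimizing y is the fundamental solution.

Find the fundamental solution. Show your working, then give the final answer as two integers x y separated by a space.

d=472: √d = [21; 1,2,1,1,1,…,2,1,42] (ℓ=14, even), read p_13/q_13
k=0  a_k=21  p_k/q_k = 21/1
…
k=3  a_k=1  p_k/q_k = 87/4
…
k=8  a_k=4  p_k/q_k = 24224/1115
…
k=12  a_k=2  p_k/q_k = 222687/10250
k=13  a_k=1  p_k/q_k = 306917/14127
(x₁, y₁) = (306917, 14127);  306917² − 472·14127² = 1 ✓

306917 14127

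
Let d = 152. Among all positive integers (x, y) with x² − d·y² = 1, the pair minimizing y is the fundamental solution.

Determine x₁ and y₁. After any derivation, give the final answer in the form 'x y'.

37 3

√152 → a₀=12, period (3,24); ℓ=2 even so k=1
a_0=12:  p_0=12·1+0=12,  q_0=12·0+1=1
a_1=3:  p_1=3·12+1=37,  q_1=3·1+0=3
fundamental: x₁=37, y₁=3  (since 1369 − 152·9 = 1)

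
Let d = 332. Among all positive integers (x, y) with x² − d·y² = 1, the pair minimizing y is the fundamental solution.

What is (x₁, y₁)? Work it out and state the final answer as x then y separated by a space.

[18; 4,1,1,8,1,1,4,36] for √332; ℓ=8 ⇒ convergent index 7
a_0=18:  p_0=18·1+0=18,  q_0=18·0+1=1
…
a_2=1:  p_2=1·73+18=91,  q_2=1·4+1=5
…
a_5=1:  p_5=1·1403+164=1567,  q_5=1·77+9=86
a_6=1:  p_6=1·1567+1403=2970,  q_6=1·86+77=163
a_7=4:  p_7=4·2970+1567=13447,  q_7=4·163+86=738
→ (13447, 738).  Check: 13447²=180821809, 332·738²=180821808, difference 1.

13447 738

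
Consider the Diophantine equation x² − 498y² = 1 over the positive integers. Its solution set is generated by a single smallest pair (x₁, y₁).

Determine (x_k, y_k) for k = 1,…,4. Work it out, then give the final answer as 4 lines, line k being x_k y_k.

√498 = [22; 3,6,22,6,3,44, …], period ℓ=6 (even) → k=5
i=0: a=22 ⇒ p=22, q=1
i=1: a=3 ⇒ p=67, q=3
…
i=3: a=22 ⇒ p=9395, q=421
i=4: a=6 ⇒ p=56794, q=2545
i=5: a=3 ⇒ p=179777, q=8056
(x₁, y₁) = (179777, 8056);  179777² − 498·8056² = 1 ✓
(179777+8056√498)^2 = 64639539457 + 2896567024√498
(179777+8056√498)^3 = 23241404969742401 + 1041472259739240√498
(179777+8056√498)^4 = 8356540122426119709697 + 374465516875386131936√498

179777 8056
64639539457 2896567024
23241404969742401 1041472259739240
8356540122426119709697 374465516875386131936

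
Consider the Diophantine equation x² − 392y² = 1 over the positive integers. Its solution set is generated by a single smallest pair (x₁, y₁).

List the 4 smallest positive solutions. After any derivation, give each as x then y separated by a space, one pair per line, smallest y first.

99 5
19601 990
3880899 196015
768398401 38809980

d=392: √d = [19; 1,3,1,38] (ℓ=4, even), read p_3/q_3
i=0: a=19 ⇒ p=19, q=1
…
i=2: a=3 ⇒ p=79, q=4
i=3: a=1 ⇒ p=99, q=5
(x₁, y₁) = (99, 5);  99² − 392·5² = 1 ✓
k=2:  x_2 = 99·99+392·5·5 = 19601,  y_2 = 99·5+5·99 = 990
k=3:  x_3 = 99·19601+392·5·990 = 3880899,  y_3 = 99·990+5·19601 = 196015
k=4:  x_4 = 99·3880899+392·5·196015 = 768398401,  y_4 = 99·196015+5·3880899 = 38809980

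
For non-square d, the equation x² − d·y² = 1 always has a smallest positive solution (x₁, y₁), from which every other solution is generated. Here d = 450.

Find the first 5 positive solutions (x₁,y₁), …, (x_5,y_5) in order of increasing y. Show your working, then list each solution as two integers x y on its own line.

[21; 4,1,2,4,2,1,4,42] for √450; ℓ=8 ⇒ convergent index 7
i=0: a=21 ⇒ p=21, q=1
…
i=3: a=2 ⇒ p=297, q=14
…
i=5: a=2 ⇒ p=2885, q=136
i=6: a=1 ⇒ p=4179, q=197
i=7: a=4 ⇒ p=19601, q=924
fundamental: x₁=19601, y₁=924  (since 384199201 − 450·853776 = 1)
k=2:  x_2 = 19601·19601+450·924·924 = 768398401,  y_2 = 19601·924+924·19601 = 36222648
k=3:  x_3 = 19601·768398401+450·924·36222648 = 30122754096401,  y_3 = 19601·36222648+924·768398401 = 1420000245972
k=4:  x_4 = 19601·30122754096401+450·924·1420000245972 = 1180872205318713601,  y_4 = 19601·1420000245972+924·30122754096401 = 55666849606371696
k=5:  x_5 = 19601·1180872205318713601+450·924·55666849606371696 = 46292552162781456490001,  y_5 = 19601·55666849606371696+924·1180872205318713601 = 2182251836848982980620

19601 924
768398401 36222648
30122754096401 1420000245972
1180872205318713601 55666849606371696
46292552162781456490001 2182251836848982980620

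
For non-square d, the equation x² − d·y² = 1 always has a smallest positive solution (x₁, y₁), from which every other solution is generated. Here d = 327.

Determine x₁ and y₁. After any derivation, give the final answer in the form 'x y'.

217 12

d=327: √d = [18; 12,36] (ℓ=2, even), read p_1/q_1
a_0=18:  p_0=18·1+0=18,  q_0=18·0+1=1
a_1=12:  p_1=12·18+1=217,  q_1=12·1+0=12
→ (217, 12).  Check: 217²=47089, 327·12²=47088, difference 1.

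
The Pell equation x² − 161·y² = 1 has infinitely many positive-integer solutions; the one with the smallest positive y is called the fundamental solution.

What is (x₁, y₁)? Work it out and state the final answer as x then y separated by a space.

11775 928

d=161: √d = [12; 1,2,4,1,2,1,4,2,1,24] (ℓ=10, even), read p_9/q_9
k=0  a_k=12  p_k/q_k = 12/1
…
k=2  a_k=2  p_k/q_k = 38/3
k=3  a_k=4  p_k/q_k = 165/13
k=4  a_k=1  p_k/q_k = 203/16
k=5  a_k=2  p_k/q_k = 571/45
…
k=8  a_k=2  p_k/q_k = 8108/639
k=9  a_k=1  p_k/q_k = 11775/928
→ (11775, 928).  Check: 11775²=138650625, 161·928²=138650624, difference 1.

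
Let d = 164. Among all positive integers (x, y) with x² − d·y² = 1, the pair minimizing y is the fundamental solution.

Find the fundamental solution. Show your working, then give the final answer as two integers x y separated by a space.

√164 = [12; 1,4,6,4,1,24, …], period ℓ=6 (even) → k=5
a_0=12:  p_0=12·1+0=12,  q_0=12·0+1=1
a_1=1:  p_1=1·12+1=13,  q_1=1·1+0=1
a_2=4:  p_2=4·13+12=64,  q_2=4·1+1=5
a_3=6:  p_3=6·64+13=397,  q_3=6·5+1=31
a_4=4:  p_4=4·397+64=1652,  q_4=4·31+5=129
a_5=1:  p_5=1·1652+397=2049,  q_5=1·129+31=160
fundamental: x₁=2049, y₁=160  (since 4198401 − 164·25600 = 1)

2049 160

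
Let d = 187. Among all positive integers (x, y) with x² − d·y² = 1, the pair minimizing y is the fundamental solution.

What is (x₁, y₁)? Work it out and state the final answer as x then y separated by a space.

1682 123

√187 = [13; 1,2,13,2,1,26, …], period ℓ=6 (even) → k=5
step 0: (13, 1)  from 13·(1,0) + (0,1)
step 1: (14, 1)  from 1·(13,1) + (1,0)
step 2: (41, 3)  from 2·(14,1) + (13,1)
step 3: (547, 40)  from 13·(41,3) + (14,1)
step 4: (1135, 83)  from 2·(547,40) + (41,3)
step 5: (1682, 123)  from 1·(1135,83) + (547,40)
→ (1682, 123).  Check: 1682²=2829124, 187·123²=2829123, difference 1.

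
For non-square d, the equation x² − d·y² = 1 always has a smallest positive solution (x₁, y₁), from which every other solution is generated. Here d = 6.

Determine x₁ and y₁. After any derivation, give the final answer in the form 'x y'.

5 2

√6 = [2; 2,4, …], period ℓ=2 (even) → k=1
step 0: (2, 1)  from 2·(1,0) + (0,1)
step 1: (5, 2)  from 2·(2,1) + (1,0)
(x₁, y₁) = (5, 2);  5² − 6·2² = 1 ✓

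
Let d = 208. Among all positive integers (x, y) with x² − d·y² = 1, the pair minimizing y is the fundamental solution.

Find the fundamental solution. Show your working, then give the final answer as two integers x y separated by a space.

[14; 2,2,1,2,2,28] for √208; ℓ=6 ⇒ convergent index 5
step 0: (14, 1)  from 14·(1,0) + (0,1)
step 1: (29, 2)  from 2·(14,1) + (1,0)
step 2: (72, 5)  from 2·(29,2) + (14,1)
…
step 4: (274, 19)  from 2·(101,7) + (72,5)
step 5: (649, 45)  from 2·(274,19) + (101,7)
fundamental: x₁=649, y₁=45  (since 421201 − 208·2025 = 1)

649 45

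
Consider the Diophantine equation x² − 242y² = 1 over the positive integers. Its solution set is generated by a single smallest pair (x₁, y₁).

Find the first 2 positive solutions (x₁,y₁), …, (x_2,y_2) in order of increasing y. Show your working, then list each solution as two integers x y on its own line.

19601 1260
768398401 49394520

d=242: √d = [15; 1,1,3,1,14,1,3,1,1,30] (ℓ=10, even), read p_9/q_9
a_0=15:  p_0=15·1+0=15,  q_0=15·0+1=1
…
a_2=1:  p_2=1·16+15=31,  q_2=1·1+1=2
a_3=3:  p_3=3·31+16=109,  q_3=3·2+1=7
…
a_5=14:  p_5=14·140+109=2069,  q_5=14·9+7=133
a_6=1:  p_6=1·2069+140=2209,  q_6=1·133+9=142
a_7=3:  p_7=3·2209+2069=8696,  q_7=3·142+133=559
a_8=1:  p_8=1·8696+2209=10905,  q_8=1·559+142=701
a_9=1:  p_9=1·10905+8696=19601,  q_9=1·701+559=1260
fundamental: x₁=19601, y₁=1260  (since 384199201 − 242·1587600 = 1)
(19601+1260√242)^2 = 768398401 + 49394520√242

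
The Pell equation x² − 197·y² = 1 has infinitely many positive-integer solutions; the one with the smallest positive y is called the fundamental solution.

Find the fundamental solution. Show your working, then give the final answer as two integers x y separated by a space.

[14; 28] for √197; ℓ=1 ⇒ convergent index 1
step 0: (14, 1)  from 14·(1,0) + (0,1)
step 1: (393, 28)  from 28·(14,1) + (1,0)
→ (393, 28).  Check: 393²=154449, 197·28²=154448, difference 1.

393 28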